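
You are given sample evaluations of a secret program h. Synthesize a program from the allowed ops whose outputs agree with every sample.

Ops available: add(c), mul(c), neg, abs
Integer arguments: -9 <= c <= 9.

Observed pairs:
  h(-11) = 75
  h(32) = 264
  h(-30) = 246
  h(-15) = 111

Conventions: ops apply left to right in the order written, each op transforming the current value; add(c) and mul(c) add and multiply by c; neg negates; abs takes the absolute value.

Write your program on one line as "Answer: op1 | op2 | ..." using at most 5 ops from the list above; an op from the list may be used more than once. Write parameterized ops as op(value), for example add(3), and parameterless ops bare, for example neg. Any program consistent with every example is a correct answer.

abs | add(-2) | mul(-9) | abs | add(-6)

Check, running the answer program on each example:
  -11 -> 11 -> 9 -> -81 -> 81 -> 75
  32 -> 32 -> 30 -> -270 -> 270 -> 264
  -30 -> 30 -> 28 -> -252 -> 252 -> 246
  -15 -> 15 -> 13 -> -117 -> 117 -> 111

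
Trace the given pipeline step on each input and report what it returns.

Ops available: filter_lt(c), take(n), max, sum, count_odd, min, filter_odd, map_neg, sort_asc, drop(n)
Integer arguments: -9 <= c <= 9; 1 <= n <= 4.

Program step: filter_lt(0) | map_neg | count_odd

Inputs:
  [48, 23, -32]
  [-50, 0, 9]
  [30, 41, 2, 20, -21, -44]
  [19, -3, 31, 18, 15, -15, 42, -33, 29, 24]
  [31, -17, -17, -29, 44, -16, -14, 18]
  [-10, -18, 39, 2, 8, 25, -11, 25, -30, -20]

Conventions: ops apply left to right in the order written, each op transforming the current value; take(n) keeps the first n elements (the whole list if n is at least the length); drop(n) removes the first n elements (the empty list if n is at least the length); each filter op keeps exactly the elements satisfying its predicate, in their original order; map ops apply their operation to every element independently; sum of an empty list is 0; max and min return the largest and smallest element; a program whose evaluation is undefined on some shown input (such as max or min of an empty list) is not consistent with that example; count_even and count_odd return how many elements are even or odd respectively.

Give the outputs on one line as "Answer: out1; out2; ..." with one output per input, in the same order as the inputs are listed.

0; 0; 1; 3; 3; 1

Execution, op by op:
  [48, 23, -32] -> [-32] -> [32] -> 0
  [-50, 0, 9] -> [-50] -> [50] -> 0
  [30, 41, 2, 20, -21, -44] -> [-21, -44] -> [21, 44] -> 1
  [19, -3, 31, 18, 15, -15, 42, -33, 29, 24] -> [-3, -15, -33] -> [3, 15, 33] -> 3
  [31, -17, -17, -29, 44, -16, -14, 18] -> [-17, -17, -29, -16, -14] -> [17, 17, 29, 16, 14] -> 3
  [-10, -18, 39, 2, 8, 25, -11, 25, -30, -20] -> [-10, -18, -11, -30, -20] -> [10, 18, 11, 30, 20] -> 1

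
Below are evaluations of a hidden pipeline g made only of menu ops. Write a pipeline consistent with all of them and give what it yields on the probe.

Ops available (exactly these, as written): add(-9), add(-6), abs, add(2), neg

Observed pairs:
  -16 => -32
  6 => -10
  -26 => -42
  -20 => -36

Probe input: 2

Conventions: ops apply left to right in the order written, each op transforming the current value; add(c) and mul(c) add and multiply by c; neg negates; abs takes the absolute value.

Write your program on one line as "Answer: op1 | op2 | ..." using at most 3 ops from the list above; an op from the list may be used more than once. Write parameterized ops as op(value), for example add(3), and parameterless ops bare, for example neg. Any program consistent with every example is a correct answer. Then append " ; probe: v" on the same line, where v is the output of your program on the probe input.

add(2) | add(-9) | add(-9) ; probe: -14

Check, running the answer program on each example:
  -16 -> -14 -> -23 -> -32
  6 -> 8 -> -1 -> -10
  -26 -> -24 -> -33 -> -42
  -20 -> -18 -> -27 -> -36
  probe: 2 -> 4 -> -5 -> -14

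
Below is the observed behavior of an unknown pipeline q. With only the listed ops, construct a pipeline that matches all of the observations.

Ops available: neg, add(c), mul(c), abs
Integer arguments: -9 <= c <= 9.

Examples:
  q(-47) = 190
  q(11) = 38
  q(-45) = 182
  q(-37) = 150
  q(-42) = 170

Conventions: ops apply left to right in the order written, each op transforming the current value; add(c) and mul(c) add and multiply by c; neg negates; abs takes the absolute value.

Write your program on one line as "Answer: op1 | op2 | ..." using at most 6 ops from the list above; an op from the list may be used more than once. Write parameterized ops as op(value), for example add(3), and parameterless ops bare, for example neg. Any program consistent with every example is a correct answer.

mul(4) | neg | add(4) | abs | add(-2)

Check, running the answer program on each example:
  -47 -> -188 -> 188 -> 192 -> 192 -> 190
  11 -> 44 -> -44 -> -40 -> 40 -> 38
  -45 -> -180 -> 180 -> 184 -> 184 -> 182
  -37 -> -148 -> 148 -> 152 -> 152 -> 150
  -42 -> -168 -> 168 -> 172 -> 172 -> 170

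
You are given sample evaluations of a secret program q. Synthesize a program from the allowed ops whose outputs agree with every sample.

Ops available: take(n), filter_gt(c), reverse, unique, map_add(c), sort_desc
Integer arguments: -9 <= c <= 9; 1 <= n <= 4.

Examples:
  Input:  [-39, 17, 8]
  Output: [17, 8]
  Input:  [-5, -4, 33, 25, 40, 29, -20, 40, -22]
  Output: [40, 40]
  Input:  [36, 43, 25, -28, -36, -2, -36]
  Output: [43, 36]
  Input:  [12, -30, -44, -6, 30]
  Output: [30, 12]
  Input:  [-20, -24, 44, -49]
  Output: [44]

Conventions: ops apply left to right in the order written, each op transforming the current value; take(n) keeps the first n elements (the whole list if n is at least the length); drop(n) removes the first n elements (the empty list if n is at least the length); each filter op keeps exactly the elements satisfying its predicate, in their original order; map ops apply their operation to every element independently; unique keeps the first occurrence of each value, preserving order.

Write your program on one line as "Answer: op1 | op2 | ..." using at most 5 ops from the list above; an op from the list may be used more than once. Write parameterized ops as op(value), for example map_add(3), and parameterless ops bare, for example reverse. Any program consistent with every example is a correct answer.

sort_desc | take(3) | take(2) | filter_gt(5)

Check, running the answer program on each example:
  [-39, 17, 8] -> [17, 8, -39] -> [17, 8, -39] -> [17, 8] -> [17, 8]
  [-5, -4, 33, 25, 40, 29, -20, 40, -22] -> [40, 40, 33, 29, 25, -4, -5, -20, -22] -> [40, 40, 33] -> [40, 40] -> [40, 40]
  [36, 43, 25, -28, -36, -2, -36] -> [43, 36, 25, -2, -28, -36, -36] -> [43, 36, 25] -> [43, 36] -> [43, 36]
  [12, -30, -44, -6, 30] -> [30, 12, -6, -30, -44] -> [30, 12, -6] -> [30, 12] -> [30, 12]
  [-20, -24, 44, -49] -> [44, -20, -24, -49] -> [44, -20, -24] -> [44, -20] -> [44]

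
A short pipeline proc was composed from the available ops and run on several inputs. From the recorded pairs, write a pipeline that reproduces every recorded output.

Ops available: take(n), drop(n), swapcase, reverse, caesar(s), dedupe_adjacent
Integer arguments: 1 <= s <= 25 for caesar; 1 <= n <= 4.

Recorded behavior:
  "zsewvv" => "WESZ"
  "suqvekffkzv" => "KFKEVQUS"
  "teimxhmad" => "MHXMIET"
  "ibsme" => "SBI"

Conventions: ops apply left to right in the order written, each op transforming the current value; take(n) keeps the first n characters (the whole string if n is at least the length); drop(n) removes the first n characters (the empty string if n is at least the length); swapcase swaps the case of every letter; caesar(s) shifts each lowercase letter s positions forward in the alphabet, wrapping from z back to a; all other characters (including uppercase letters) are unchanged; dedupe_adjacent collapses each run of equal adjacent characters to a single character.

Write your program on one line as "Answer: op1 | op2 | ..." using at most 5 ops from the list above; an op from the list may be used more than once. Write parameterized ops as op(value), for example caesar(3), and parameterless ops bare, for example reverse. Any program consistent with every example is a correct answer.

reverse | drop(2) | swapcase | dedupe_adjacent

Check, running the answer program on each example:
  "zsewvv" -> "vvwesz" -> "wesz" -> "WESZ" -> "WESZ"
  "suqvekffkzv" -> "vzkffkevqus" -> "kffkevqus" -> "KFFKEVQUS" -> "KFKEVQUS"
  "teimxhmad" -> "damhxmiet" -> "mhxmiet" -> "MHXMIET" -> "MHXMIET"
  "ibsme" -> "emsbi" -> "sbi" -> "SBI" -> "SBI"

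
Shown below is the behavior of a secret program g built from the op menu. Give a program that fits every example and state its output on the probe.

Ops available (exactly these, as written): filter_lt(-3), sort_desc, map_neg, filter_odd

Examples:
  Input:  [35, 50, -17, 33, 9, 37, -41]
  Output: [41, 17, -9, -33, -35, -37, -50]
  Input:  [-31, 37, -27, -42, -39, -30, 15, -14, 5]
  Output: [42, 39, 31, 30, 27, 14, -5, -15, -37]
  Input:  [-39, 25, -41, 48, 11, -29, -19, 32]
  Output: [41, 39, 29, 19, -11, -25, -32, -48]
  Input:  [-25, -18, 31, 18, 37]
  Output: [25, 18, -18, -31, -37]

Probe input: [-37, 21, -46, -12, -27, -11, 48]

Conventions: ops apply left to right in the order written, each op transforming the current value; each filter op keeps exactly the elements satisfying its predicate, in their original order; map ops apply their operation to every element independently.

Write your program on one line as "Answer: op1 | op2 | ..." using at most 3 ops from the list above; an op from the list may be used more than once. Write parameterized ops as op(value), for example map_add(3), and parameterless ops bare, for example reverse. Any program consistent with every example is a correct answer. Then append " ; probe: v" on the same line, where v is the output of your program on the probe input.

map_neg | sort_desc ; probe: [46, 37, 27, 12, 11, -21, -48]

Check, running the answer program on each example:
  [35, 50, -17, 33, 9, 37, -41] -> [-35, -50, 17, -33, -9, -37, 41] -> [41, 17, -9, -33, -35, -37, -50]
  [-31, 37, -27, -42, -39, -30, 15, -14, 5] -> [31, -37, 27, 42, 39, 30, -15, 14, -5] -> [42, 39, 31, 30, 27, 14, -5, -15, -37]
  [-39, 25, -41, 48, 11, -29, -19, 32] -> [39, -25, 41, -48, -11, 29, 19, -32] -> [41, 39, 29, 19, -11, -25, -32, -48]
  [-25, -18, 31, 18, 37] -> [25, 18, -31, -18, -37] -> [25, 18, -18, -31, -37]
  probe: [-37, 21, -46, -12, -27, -11, 48] -> [37, -21, 46, 12, 27, 11, -48] -> [46, 37, 27, 12, 11, -21, -48]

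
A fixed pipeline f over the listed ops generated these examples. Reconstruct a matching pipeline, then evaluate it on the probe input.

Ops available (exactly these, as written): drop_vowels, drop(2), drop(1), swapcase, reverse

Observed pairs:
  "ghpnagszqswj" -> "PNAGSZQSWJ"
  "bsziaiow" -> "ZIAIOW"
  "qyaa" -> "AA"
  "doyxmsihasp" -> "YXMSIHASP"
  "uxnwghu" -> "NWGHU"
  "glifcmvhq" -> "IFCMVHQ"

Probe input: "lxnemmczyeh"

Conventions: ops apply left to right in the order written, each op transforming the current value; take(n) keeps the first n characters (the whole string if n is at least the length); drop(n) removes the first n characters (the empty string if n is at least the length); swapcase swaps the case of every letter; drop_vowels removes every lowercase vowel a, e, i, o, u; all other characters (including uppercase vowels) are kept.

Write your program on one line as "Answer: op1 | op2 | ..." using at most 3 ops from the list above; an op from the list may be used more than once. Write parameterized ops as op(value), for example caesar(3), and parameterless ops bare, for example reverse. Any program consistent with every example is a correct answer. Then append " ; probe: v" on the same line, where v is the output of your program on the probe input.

swapcase | drop(2) ; probe: "NEMMCZYEH"

Check, running the answer program on each example:
  "ghpnagszqswj" -> "GHPNAGSZQSWJ" -> "PNAGSZQSWJ"
  "bsziaiow" -> "BSZIAIOW" -> "ZIAIOW"
  "qyaa" -> "QYAA" -> "AA"
  "doyxmsihasp" -> "DOYXMSIHASP" -> "YXMSIHASP"
  "uxnwghu" -> "UXNWGHU" -> "NWGHU"
  "glifcmvhq" -> "GLIFCMVHQ" -> "IFCMVHQ"
  probe: "lxnemmczyeh" -> "LXNEMMCZYEH" -> "NEMMCZYEH"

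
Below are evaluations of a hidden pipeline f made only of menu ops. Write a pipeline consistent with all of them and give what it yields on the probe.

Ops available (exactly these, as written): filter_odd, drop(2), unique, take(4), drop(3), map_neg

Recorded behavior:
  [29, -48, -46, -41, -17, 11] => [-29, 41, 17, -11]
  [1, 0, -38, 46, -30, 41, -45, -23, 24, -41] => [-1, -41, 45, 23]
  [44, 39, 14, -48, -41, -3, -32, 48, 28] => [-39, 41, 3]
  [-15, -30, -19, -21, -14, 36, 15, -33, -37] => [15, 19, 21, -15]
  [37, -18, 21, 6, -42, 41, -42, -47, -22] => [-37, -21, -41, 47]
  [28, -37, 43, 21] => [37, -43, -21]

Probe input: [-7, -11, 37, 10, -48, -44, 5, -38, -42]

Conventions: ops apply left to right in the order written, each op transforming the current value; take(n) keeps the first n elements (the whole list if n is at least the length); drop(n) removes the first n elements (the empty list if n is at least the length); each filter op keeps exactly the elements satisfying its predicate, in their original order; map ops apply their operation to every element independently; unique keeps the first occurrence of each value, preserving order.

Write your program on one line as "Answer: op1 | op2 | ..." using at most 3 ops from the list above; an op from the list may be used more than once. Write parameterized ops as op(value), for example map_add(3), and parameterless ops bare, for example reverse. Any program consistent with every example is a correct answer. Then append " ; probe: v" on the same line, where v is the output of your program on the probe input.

filter_odd | take(4) | map_neg ; probe: [7, 11, -37, -5]

Check, running the answer program on each example:
  [29, -48, -46, -41, -17, 11] -> [29, -41, -17, 11] -> [29, -41, -17, 11] -> [-29, 41, 17, -11]
  [1, 0, -38, 46, -30, 41, -45, -23, 24, -41] -> [1, 41, -45, -23, -41] -> [1, 41, -45, -23] -> [-1, -41, 45, 23]
  [44, 39, 14, -48, -41, -3, -32, 48, 28] -> [39, -41, -3] -> [39, -41, -3] -> [-39, 41, 3]
  [-15, -30, -19, -21, -14, 36, 15, -33, -37] -> [-15, -19, -21, 15, -33, -37] -> [-15, -19, -21, 15] -> [15, 19, 21, -15]
  [37, -18, 21, 6, -42, 41, -42, -47, -22] -> [37, 21, 41, -47] -> [37, 21, 41, -47] -> [-37, -21, -41, 47]
  [28, -37, 43, 21] -> [-37, 43, 21] -> [-37, 43, 21] -> [37, -43, -21]
  probe: [-7, -11, 37, 10, -48, -44, 5, -38, -42] -> [-7, -11, 37, 5] -> [-7, -11, 37, 5] -> [7, 11, -37, -5]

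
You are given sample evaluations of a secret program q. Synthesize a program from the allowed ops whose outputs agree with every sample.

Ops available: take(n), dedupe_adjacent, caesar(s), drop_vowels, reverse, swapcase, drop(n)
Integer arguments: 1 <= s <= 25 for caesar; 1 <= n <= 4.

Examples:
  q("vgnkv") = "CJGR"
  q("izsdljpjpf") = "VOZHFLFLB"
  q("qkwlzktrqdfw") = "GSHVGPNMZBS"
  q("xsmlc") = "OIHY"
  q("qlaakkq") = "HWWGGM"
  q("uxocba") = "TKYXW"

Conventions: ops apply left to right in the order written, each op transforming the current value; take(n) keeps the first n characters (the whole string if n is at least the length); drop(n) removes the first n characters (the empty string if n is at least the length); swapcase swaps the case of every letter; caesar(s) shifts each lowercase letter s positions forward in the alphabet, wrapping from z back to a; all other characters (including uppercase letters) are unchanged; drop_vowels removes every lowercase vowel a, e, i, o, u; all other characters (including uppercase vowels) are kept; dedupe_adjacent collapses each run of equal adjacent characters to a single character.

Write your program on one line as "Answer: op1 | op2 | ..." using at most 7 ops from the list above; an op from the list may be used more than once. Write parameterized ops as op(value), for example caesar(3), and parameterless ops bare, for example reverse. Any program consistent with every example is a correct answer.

drop(1) | caesar(13) | reverse | caesar(9) | reverse | swapcase

Check, running the answer program on each example:
  "vgnkv" -> "gnkv" -> "taxi" -> "ixat" -> "rgjc" -> "cjgr" -> "CJGR"
  "izsdljpjpf" -> "zsdljpjpf" -> "mfqywcwcs" -> "scwcwyqfm" -> "blflfhzov" -> "vozhflflb" -> "VOZHFLFLB"
  "qkwlzktrqdfw" -> "kwlzktrqdfw" -> "xjymxgedqsj" -> "jsqdegxmyjx" -> "sbzmnpgvhsg" -> "gshvgpnmzbs" -> "GSHVGPNMZBS"
  "xsmlc" -> "smlc" -> "fzyp" -> "pyzf" -> "yhio" -> "oihy" -> "OIHY"
  "qlaakkq" -> "laakkq" -> "ynnxxd" -> "dxxnny" -> "mggwwh" -> "hwwggm" -> "HWWGGM"
  "uxocba" -> "xocba" -> "kbpon" -> "nopbk" -> "wxykt" -> "tkyxw" -> "TKYXW"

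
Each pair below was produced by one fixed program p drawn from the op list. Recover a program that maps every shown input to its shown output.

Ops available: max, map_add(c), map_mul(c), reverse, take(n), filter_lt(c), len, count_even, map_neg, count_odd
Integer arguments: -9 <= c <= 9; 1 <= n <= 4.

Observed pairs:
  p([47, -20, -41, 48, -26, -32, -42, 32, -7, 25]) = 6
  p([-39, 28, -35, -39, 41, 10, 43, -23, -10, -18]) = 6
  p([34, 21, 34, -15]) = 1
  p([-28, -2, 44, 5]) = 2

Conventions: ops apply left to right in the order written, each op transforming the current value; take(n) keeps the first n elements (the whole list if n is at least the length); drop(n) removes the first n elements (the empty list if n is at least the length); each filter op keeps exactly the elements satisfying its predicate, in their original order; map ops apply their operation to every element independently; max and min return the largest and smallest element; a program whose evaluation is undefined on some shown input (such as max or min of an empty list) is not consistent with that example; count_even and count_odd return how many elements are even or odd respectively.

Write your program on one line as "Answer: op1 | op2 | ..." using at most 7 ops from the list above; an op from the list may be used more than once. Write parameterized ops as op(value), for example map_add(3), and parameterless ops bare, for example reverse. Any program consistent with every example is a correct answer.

map_add(-6) | filter_lt(-4) | map_mul(6) | map_mul(4) | map_add(-4) | count_even

Check, running the answer program on each example:
  [47, -20, -41, 48, -26, -32, -42, 32, -7, 25] -> [41, -26, -47, 42, -32, -38, -48, 26, -13, 19] -> [-26, -47, -32, -38, -48, -13] -> [-156, -282, -192, -228, -288, -78] -> [-624, -1128, -768, -912, -1152, -312] -> [-628, -1132, -772, -916, -1156, -316] -> 6
  [-39, 28, -35, -39, 41, 10, 43, -23, -10, -18] -> [-45, 22, -41, -45, 35, 4, 37, -29, -16, -24] -> [-45, -41, -45, -29, -16, -24] -> [-270, -246, -270, -174, -96, -144] -> [-1080, -984, -1080, -696, -384, -576] -> [-1084, -988, -1084, -700, -388, -580] -> 6
  [34, 21, 34, -15] -> [28, 15, 28, -21] -> [-21] -> [-126] -> [-504] -> [-508] -> 1
  [-28, -2, 44, 5] -> [-34, -8, 38, -1] -> [-34, -8] -> [-204, -48] -> [-816, -192] -> [-820, -196] -> 2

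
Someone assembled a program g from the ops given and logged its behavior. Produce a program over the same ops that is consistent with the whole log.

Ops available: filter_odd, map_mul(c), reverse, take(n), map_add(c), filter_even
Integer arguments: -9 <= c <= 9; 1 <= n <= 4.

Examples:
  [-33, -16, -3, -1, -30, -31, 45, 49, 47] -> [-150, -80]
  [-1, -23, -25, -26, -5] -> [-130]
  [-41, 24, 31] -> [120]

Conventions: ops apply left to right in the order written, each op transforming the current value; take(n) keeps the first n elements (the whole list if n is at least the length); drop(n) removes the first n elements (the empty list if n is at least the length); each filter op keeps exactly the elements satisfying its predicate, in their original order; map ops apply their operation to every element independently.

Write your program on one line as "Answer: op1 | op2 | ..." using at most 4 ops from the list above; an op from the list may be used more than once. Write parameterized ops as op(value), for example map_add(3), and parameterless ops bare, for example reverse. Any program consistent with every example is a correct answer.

map_mul(5) | filter_even | reverse

Check, running the answer program on each example:
  [-33, -16, -3, -1, -30, -31, 45, 49, 47] -> [-165, -80, -15, -5, -150, -155, 225, 245, 235] -> [-80, -150] -> [-150, -80]
  [-1, -23, -25, -26, -5] -> [-5, -115, -125, -130, -25] -> [-130] -> [-130]
  [-41, 24, 31] -> [-205, 120, 155] -> [120] -> [120]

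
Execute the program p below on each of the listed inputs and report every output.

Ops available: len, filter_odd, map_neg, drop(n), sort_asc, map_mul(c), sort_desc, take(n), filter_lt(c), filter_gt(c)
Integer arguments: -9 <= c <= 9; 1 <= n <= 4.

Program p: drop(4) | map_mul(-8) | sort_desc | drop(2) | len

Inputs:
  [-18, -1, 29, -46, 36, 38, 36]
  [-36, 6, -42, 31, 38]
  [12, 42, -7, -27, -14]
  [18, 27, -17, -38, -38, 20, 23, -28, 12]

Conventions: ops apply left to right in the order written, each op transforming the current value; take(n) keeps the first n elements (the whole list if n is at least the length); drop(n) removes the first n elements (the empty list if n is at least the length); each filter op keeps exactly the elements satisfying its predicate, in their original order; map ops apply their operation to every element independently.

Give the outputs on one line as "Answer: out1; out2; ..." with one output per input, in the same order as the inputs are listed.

Execution, op by op:
  [-18, -1, 29, -46, 36, 38, 36] -> [36, 38, 36] -> [-288, -304, -288] -> [-288, -288, -304] -> [-304] -> 1
  [-36, 6, -42, 31, 38] -> [38] -> [-304] -> [-304] -> [] -> 0
  [12, 42, -7, -27, -14] -> [-14] -> [112] -> [112] -> [] -> 0
  [18, 27, -17, -38, -38, 20, 23, -28, 12] -> [-38, 20, 23, -28, 12] -> [304, -160, -184, 224, -96] -> [304, 224, -96, -160, -184] -> [-96, -160, -184] -> 3

1; 0; 0; 3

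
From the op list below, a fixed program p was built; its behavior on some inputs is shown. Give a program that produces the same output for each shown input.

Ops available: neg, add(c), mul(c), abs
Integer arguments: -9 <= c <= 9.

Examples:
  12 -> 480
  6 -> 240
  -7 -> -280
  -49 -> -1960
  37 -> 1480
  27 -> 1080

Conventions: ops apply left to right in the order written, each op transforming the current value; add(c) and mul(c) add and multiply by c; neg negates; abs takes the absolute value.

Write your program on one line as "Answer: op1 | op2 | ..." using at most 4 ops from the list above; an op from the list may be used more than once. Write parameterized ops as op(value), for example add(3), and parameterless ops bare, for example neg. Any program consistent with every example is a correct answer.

neg | mul(-5) | mul(8)

Check, running the answer program on each example:
  12 -> -12 -> 60 -> 480
  6 -> -6 -> 30 -> 240
  -7 -> 7 -> -35 -> -280
  -49 -> 49 -> -245 -> -1960
  37 -> -37 -> 185 -> 1480
  27 -> -27 -> 135 -> 1080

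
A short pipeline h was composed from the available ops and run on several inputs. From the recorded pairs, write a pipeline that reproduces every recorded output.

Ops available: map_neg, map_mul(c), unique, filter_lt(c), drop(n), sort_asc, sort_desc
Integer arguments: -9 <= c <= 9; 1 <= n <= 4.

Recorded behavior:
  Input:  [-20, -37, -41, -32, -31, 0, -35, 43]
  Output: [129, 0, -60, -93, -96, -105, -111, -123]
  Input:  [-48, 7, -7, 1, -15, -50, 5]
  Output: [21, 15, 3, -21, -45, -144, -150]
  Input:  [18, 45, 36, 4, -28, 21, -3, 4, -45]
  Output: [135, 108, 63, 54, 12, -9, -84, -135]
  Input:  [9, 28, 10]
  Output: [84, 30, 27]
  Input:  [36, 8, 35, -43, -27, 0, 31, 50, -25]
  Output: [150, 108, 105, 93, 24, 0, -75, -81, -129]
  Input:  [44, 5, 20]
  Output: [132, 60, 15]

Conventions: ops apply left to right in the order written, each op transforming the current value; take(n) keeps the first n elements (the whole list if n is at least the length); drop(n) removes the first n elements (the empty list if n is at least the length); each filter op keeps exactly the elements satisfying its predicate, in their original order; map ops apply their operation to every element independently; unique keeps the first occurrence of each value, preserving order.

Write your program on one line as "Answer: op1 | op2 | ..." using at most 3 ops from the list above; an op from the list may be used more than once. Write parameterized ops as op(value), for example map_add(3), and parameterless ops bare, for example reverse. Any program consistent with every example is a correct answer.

sort_desc | map_mul(3) | unique

Check, running the answer program on each example:
  [-20, -37, -41, -32, -31, 0, -35, 43] -> [43, 0, -20, -31, -32, -35, -37, -41] -> [129, 0, -60, -93, -96, -105, -111, -123] -> [129, 0, -60, -93, -96, -105, -111, -123]
  [-48, 7, -7, 1, -15, -50, 5] -> [7, 5, 1, -7, -15, -48, -50] -> [21, 15, 3, -21, -45, -144, -150] -> [21, 15, 3, -21, -45, -144, -150]
  [18, 45, 36, 4, -28, 21, -3, 4, -45] -> [45, 36, 21, 18, 4, 4, -3, -28, -45] -> [135, 108, 63, 54, 12, 12, -9, -84, -135] -> [135, 108, 63, 54, 12, -9, -84, -135]
  [9, 28, 10] -> [28, 10, 9] -> [84, 30, 27] -> [84, 30, 27]
  [36, 8, 35, -43, -27, 0, 31, 50, -25] -> [50, 36, 35, 31, 8, 0, -25, -27, -43] -> [150, 108, 105, 93, 24, 0, -75, -81, -129] -> [150, 108, 105, 93, 24, 0, -75, -81, -129]
  [44, 5, 20] -> [44, 20, 5] -> [132, 60, 15] -> [132, 60, 15]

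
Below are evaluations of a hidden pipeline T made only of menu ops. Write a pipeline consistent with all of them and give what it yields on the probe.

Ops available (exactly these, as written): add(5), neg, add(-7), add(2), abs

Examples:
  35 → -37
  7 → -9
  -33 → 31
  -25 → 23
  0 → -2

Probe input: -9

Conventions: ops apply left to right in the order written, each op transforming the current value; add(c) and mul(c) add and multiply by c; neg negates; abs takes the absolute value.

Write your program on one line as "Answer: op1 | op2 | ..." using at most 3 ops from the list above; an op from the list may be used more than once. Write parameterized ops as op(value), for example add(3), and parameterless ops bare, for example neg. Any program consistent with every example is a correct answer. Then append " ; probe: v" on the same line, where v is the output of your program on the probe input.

add(2) | neg ; probe: 7

Check, running the answer program on each example:
  35 -> 37 -> -37
  7 -> 9 -> -9
  -33 -> -31 -> 31
  -25 -> -23 -> 23
  0 -> 2 -> -2
  probe: -9 -> -7 -> 7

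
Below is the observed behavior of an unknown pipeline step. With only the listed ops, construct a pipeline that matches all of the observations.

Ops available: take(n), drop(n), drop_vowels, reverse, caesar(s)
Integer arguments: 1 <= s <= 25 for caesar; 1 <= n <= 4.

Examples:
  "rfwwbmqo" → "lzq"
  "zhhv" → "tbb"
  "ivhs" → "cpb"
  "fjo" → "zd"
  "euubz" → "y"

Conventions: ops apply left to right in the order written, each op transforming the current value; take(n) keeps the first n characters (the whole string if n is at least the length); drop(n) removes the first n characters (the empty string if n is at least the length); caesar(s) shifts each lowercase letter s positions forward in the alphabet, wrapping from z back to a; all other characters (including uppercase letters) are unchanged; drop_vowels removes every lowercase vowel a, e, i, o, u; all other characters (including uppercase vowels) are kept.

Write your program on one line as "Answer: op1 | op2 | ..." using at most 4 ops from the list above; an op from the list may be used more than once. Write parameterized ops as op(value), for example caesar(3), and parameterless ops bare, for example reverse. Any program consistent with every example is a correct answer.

caesar(20) | take(3) | drop_vowels

Check, running the answer program on each example:
  "rfwwbmqo" -> "lzqqvgki" -> "lzq" -> "lzq"
  "zhhv" -> "tbbp" -> "tbb" -> "tbb"
  "ivhs" -> "cpbm" -> "cpb" -> "cpb"
  "fjo" -> "zdi" -> "zdi" -> "zd"
  "euubz" -> "yoovt" -> "yoo" -> "y"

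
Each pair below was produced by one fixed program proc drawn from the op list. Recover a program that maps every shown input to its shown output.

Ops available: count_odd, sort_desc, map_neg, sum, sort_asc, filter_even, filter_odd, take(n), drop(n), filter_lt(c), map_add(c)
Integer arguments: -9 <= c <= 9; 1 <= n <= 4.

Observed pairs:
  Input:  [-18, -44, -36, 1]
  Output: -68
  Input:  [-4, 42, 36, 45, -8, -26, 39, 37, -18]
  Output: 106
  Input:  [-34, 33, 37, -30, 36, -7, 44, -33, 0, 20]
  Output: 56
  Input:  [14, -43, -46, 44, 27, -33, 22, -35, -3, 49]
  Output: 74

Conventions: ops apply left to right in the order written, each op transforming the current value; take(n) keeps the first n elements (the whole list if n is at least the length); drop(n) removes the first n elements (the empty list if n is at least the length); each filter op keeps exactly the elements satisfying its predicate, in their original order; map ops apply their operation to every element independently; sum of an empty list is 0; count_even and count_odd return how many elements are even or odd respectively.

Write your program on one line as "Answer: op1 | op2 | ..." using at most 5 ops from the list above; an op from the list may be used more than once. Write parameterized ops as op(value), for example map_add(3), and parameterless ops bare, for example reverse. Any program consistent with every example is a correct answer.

map_add(4) | filter_even | take(4) | map_add(6) | sum

Check, running the answer program on each example:
  [-18, -44, -36, 1] -> [-14, -40, -32, 5] -> [-14, -40, -32] -> [-14, -40, -32] -> [-8, -34, -26] -> -68
  [-4, 42, 36, 45, -8, -26, 39, 37, -18] -> [0, 46, 40, 49, -4, -22, 43, 41, -14] -> [0, 46, 40, -4, -22, -14] -> [0, 46, 40, -4] -> [6, 52, 46, 2] -> 106
  [-34, 33, 37, -30, 36, -7, 44, -33, 0, 20] -> [-30, 37, 41, -26, 40, -3, 48, -29, 4, 24] -> [-30, -26, 40, 48, 4, 24] -> [-30, -26, 40, 48] -> [-24, -20, 46, 54] -> 56
  [14, -43, -46, 44, 27, -33, 22, -35, -3, 49] -> [18, -39, -42, 48, 31, -29, 26, -31, 1, 53] -> [18, -42, 48, 26] -> [18, -42, 48, 26] -> [24, -36, 54, 32] -> 74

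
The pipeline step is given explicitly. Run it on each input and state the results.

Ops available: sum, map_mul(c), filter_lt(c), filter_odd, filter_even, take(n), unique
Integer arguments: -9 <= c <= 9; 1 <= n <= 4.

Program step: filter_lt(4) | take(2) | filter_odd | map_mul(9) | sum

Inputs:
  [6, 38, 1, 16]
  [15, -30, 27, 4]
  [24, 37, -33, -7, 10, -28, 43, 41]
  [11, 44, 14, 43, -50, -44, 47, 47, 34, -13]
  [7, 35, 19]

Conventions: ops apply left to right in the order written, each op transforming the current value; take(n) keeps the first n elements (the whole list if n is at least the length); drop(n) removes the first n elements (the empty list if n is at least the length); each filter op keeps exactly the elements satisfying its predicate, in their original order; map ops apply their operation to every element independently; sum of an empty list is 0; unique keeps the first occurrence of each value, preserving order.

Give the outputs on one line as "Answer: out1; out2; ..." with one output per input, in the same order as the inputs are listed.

Execution, op by op:
  [6, 38, 1, 16] -> [1] -> [1] -> [1] -> [9] -> 9
  [15, -30, 27, 4] -> [-30] -> [-30] -> [] -> [] -> 0
  [24, 37, -33, -7, 10, -28, 43, 41] -> [-33, -7, -28] -> [-33, -7] -> [-33, -7] -> [-297, -63] -> -360
  [11, 44, 14, 43, -50, -44, 47, 47, 34, -13] -> [-50, -44, -13] -> [-50, -44] -> [] -> [] -> 0
  [7, 35, 19] -> [] -> [] -> [] -> [] -> 0

9; 0; -360; 0; 0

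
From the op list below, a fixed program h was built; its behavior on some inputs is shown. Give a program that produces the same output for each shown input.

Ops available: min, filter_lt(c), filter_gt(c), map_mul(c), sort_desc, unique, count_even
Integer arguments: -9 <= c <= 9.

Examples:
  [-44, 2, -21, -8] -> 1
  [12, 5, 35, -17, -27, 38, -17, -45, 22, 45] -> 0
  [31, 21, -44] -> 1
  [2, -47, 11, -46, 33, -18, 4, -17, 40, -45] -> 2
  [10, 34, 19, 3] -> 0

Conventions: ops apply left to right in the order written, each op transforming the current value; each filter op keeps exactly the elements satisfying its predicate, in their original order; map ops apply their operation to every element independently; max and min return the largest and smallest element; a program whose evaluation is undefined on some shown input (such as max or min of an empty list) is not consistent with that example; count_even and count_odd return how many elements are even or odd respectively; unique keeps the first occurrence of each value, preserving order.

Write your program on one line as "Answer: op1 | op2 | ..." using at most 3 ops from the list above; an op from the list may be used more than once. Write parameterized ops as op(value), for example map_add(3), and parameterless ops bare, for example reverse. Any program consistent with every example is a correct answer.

filter_lt(-1) | filter_lt(-8) | count_even

Check, running the answer program on each example:
  [-44, 2, -21, -8] -> [-44, -21, -8] -> [-44, -21] -> 1
  [12, 5, 35, -17, -27, 38, -17, -45, 22, 45] -> [-17, -27, -17, -45] -> [-17, -27, -17, -45] -> 0
  [31, 21, -44] -> [-44] -> [-44] -> 1
  [2, -47, 11, -46, 33, -18, 4, -17, 40, -45] -> [-47, -46, -18, -17, -45] -> [-47, -46, -18, -17, -45] -> 2
  [10, 34, 19, 3] -> [] -> [] -> 0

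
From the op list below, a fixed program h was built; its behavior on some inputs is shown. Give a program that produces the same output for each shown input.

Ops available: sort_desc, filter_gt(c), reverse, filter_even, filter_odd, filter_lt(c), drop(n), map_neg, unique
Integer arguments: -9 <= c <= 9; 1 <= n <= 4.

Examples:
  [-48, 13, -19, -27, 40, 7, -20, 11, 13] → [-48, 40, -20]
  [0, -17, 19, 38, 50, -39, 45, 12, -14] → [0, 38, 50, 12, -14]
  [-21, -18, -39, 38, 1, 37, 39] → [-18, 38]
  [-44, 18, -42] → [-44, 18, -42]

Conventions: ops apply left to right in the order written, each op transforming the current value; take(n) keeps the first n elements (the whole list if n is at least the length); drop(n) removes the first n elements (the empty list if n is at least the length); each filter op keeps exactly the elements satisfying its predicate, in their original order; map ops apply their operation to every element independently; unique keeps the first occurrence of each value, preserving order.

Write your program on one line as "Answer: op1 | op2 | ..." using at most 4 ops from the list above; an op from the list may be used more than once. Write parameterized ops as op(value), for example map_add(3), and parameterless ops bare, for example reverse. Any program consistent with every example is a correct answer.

map_neg | filter_even | map_neg

Check, running the answer program on each example:
  [-48, 13, -19, -27, 40, 7, -20, 11, 13] -> [48, -13, 19, 27, -40, -7, 20, -11, -13] -> [48, -40, 20] -> [-48, 40, -20]
  [0, -17, 19, 38, 50, -39, 45, 12, -14] -> [0, 17, -19, -38, -50, 39, -45, -12, 14] -> [0, -38, -50, -12, 14] -> [0, 38, 50, 12, -14]
  [-21, -18, -39, 38, 1, 37, 39] -> [21, 18, 39, -38, -1, -37, -39] -> [18, -38] -> [-18, 38]
  [-44, 18, -42] -> [44, -18, 42] -> [44, -18, 42] -> [-44, 18, -42]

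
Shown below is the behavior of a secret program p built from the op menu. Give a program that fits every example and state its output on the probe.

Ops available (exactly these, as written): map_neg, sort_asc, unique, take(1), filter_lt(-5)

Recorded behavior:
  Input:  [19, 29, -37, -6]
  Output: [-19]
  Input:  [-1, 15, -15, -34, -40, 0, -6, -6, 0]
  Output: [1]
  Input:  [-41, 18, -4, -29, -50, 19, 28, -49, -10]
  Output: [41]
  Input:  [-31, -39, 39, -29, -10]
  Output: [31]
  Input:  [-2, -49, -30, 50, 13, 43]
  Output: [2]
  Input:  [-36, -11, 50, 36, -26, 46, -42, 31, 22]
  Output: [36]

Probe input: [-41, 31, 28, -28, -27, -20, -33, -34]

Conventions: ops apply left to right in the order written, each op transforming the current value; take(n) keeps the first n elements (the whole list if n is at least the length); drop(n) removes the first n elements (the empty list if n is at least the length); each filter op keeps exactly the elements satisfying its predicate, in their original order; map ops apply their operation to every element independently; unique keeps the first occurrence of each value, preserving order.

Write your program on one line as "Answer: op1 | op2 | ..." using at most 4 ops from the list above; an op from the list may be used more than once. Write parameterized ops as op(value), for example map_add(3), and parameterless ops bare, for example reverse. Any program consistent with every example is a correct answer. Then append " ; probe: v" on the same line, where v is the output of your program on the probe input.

map_neg | unique | take(1) ; probe: [41]

Check, running the answer program on each example:
  [19, 29, -37, -6] -> [-19, -29, 37, 6] -> [-19, -29, 37, 6] -> [-19]
  [-1, 15, -15, -34, -40, 0, -6, -6, 0] -> [1, -15, 15, 34, 40, 0, 6, 6, 0] -> [1, -15, 15, 34, 40, 0, 6] -> [1]
  [-41, 18, -4, -29, -50, 19, 28, -49, -10] -> [41, -18, 4, 29, 50, -19, -28, 49, 10] -> [41, -18, 4, 29, 50, -19, -28, 49, 10] -> [41]
  [-31, -39, 39, -29, -10] -> [31, 39, -39, 29, 10] -> [31, 39, -39, 29, 10] -> [31]
  [-2, -49, -30, 50, 13, 43] -> [2, 49, 30, -50, -13, -43] -> [2, 49, 30, -50, -13, -43] -> [2]
  [-36, -11, 50, 36, -26, 46, -42, 31, 22] -> [36, 11, -50, -36, 26, -46, 42, -31, -22] -> [36, 11, -50, -36, 26, -46, 42, -31, -22] -> [36]
  probe: [-41, 31, 28, -28, -27, -20, -33, -34] -> [41, -31, -28, 28, 27, 20, 33, 34] -> [41, -31, -28, 28, 27, 20, 33, 34] -> [41]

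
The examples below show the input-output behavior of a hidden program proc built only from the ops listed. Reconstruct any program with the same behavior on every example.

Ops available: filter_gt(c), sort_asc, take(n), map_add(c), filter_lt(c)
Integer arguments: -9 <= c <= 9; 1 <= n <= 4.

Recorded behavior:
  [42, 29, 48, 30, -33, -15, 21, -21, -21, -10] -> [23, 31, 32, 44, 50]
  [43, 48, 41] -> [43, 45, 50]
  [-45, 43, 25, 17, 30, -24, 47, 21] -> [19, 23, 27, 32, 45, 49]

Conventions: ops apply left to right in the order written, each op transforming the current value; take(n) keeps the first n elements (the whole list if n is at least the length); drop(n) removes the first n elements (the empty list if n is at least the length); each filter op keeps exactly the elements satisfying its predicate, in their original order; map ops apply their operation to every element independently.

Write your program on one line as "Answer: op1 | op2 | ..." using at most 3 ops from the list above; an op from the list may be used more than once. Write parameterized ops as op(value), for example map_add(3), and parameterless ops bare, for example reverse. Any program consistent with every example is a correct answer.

map_add(2) | sort_asc | filter_gt(-7)

Check, running the answer program on each example:
  [42, 29, 48, 30, -33, -15, 21, -21, -21, -10] -> [44, 31, 50, 32, -31, -13, 23, -19, -19, -8] -> [-31, -19, -19, -13, -8, 23, 31, 32, 44, 50] -> [23, 31, 32, 44, 50]
  [43, 48, 41] -> [45, 50, 43] -> [43, 45, 50] -> [43, 45, 50]
  [-45, 43, 25, 17, 30, -24, 47, 21] -> [-43, 45, 27, 19, 32, -22, 49, 23] -> [-43, -22, 19, 23, 27, 32, 45, 49] -> [19, 23, 27, 32, 45, 49]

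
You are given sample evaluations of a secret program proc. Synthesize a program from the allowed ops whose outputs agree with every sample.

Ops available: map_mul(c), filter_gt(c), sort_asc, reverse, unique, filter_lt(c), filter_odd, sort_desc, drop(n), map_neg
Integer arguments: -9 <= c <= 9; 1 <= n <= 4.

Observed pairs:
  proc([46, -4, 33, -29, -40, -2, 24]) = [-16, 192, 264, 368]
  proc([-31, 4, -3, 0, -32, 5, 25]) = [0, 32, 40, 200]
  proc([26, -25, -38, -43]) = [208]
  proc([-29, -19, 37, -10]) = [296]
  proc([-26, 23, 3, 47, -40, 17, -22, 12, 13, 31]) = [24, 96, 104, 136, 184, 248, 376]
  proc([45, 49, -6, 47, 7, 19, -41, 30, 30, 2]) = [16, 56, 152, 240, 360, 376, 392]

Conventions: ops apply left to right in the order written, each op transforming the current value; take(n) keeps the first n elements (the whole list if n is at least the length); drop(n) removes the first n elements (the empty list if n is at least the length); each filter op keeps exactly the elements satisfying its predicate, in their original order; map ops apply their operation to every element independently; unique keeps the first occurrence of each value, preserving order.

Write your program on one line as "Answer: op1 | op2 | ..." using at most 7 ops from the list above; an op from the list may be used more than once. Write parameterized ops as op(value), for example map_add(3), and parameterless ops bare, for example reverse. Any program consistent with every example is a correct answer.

filter_gt(-3) | unique | sort_desc | reverse | map_neg | map_mul(-8)

Check, running the answer program on each example:
  [46, -4, 33, -29, -40, -2, 24] -> [46, 33, -2, 24] -> [46, 33, -2, 24] -> [46, 33, 24, -2] -> [-2, 24, 33, 46] -> [2, -24, -33, -46] -> [-16, 192, 264, 368]
  [-31, 4, -3, 0, -32, 5, 25] -> [4, 0, 5, 25] -> [4, 0, 5, 25] -> [25, 5, 4, 0] -> [0, 4, 5, 25] -> [0, -4, -5, -25] -> [0, 32, 40, 200]
  [26, -25, -38, -43] -> [26] -> [26] -> [26] -> [26] -> [-26] -> [208]
  [-29, -19, 37, -10] -> [37] -> [37] -> [37] -> [37] -> [-37] -> [296]
  [-26, 23, 3, 47, -40, 17, -22, 12, 13, 31] -> [23, 3, 47, 17, 12, 13, 31] -> [23, 3, 47, 17, 12, 13, 31] -> [47, 31, 23, 17, 13, 12, 3] -> [3, 12, 13, 17, 23, 31, 47] -> [-3, -12, -13, -17, -23, -31, -47] -> [24, 96, 104, 136, 184, 248, 376]
  [45, 49, -6, 47, 7, 19, -41, 30, 30, 2] -> [45, 49, 47, 7, 19, 30, 30, 2] -> [45, 49, 47, 7, 19, 30, 2] -> [49, 47, 45, 30, 19, 7, 2] -> [2, 7, 19, 30, 45, 47, 49] -> [-2, -7, -19, -30, -45, -47, -49] -> [16, 56, 152, 240, 360, 376, 392]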